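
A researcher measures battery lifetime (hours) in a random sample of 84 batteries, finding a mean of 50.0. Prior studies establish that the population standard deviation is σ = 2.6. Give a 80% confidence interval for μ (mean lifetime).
(49.64, 50.36)

z-interval (σ known):
z* = 1.282 for 80% confidence

Margin of error = z* · σ/√n = 1.282 · 2.6/√84 = 0.36

CI: (50.0 - 0.36, 50.0 + 0.36) = (49.64, 50.36)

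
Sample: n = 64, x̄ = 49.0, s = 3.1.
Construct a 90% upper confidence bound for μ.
μ ≤ 49.50

Upper bound (one-sided):
t* = 1.295 (one-sided for 90%)
Upper bound = x̄ + t* · s/√n = 49.0 + 1.295 · 3.1/√64 = 49.50

We are 90% confident that μ ≤ 49.50.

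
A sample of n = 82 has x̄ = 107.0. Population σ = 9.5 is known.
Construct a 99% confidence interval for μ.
(104.30, 109.70)

z-interval (σ known):
z* = 2.576 for 99% confidence

Margin of error = z* · σ/√n = 2.576 · 9.5/√82 = 2.70

CI: (107.0 - 2.70, 107.0 + 2.70) = (104.30, 109.70)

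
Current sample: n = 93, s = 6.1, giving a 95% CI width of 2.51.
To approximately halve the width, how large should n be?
n ≈ 372

CI width ∝ 1/√n
To reduce width by factor 2, need √n to grow by 2 → need 2² = 4 times as many samples.

Current: n = 93, width = 2.51
New: n = 372, width ≈ 1.24

Width reduced by factor of 2.51/1.24 = 2.02.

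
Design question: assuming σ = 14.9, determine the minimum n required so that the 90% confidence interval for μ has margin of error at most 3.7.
n ≥ 44

For margin E ≤ 3.7:
n ≥ (z* · σ / E)²
n ≥ (1.645 · 14.9 / 3.7)²
n ≥ 43.88

Minimum n = 44 (rounding up)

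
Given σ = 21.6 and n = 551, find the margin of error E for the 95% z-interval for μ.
Margin of error = 1.80

Margin of error = z* · σ/√n
= 1.960 · 21.6/√551
= 1.960 · 21.6/23.4734
= 1.80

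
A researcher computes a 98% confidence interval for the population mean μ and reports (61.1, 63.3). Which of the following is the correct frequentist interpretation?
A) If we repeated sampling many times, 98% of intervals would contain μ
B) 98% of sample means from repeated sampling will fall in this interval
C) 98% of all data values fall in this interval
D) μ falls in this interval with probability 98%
A

A) Correct — this is the frequentist long-run coverage interpretation.
B) Wrong — coverage applies to intervals containing μ, not to future x̄ values.
C) Wrong — a CI is about the parameter μ, not individual data values.
D) Wrong — μ is fixed; the randomness lives in the interval, not in μ.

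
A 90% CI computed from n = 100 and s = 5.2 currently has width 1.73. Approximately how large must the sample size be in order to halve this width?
n ≈ 400

CI width ∝ 1/√n
To reduce width by factor 2, need √n to grow by 2 → need 2² = 4 times as many samples.

Current: n = 100, width = 1.73
New: n = 400, width ≈ 0.86

Width reduced by factor of 1.73/0.86 = 2.01.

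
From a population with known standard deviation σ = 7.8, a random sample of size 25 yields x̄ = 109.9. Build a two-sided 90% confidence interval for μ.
(107.33, 112.47)

z-interval (σ known):
z* = 1.645 for 90% confidence

Margin of error = z* · σ/√n = 1.645 · 7.8/√25 = 2.57

CI: (109.9 - 2.57, 109.9 + 2.57) = (107.33, 112.47)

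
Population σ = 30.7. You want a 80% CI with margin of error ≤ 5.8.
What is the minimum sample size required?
n ≥ 47

For margin E ≤ 5.8:
n ≥ (z* · σ / E)²
n ≥ (1.282 · 30.7 / 5.8)²
n ≥ 46.05

Minimum n = 47 (rounding up)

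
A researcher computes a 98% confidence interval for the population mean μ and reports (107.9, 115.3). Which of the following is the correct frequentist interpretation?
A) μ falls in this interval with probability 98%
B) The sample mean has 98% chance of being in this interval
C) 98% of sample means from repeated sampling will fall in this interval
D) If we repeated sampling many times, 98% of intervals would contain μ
D

A) Wrong — μ is fixed; the randomness lives in the interval, not in μ.
B) Wrong — x̄ is observed and sits in the interval by construction.
C) Wrong — coverage applies to intervals containing μ, not to future x̄ values.
D) Correct — this is the frequentist long-run coverage interpretation.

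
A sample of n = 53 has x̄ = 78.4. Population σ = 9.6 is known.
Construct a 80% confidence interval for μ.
(76.71, 80.09)

z-interval (σ known):
z* = 1.282 for 80% confidence

Margin of error = z* · σ/√n = 1.282 · 9.6/√53 = 1.69

CI: (78.4 - 1.69, 78.4 + 1.69) = (76.71, 80.09)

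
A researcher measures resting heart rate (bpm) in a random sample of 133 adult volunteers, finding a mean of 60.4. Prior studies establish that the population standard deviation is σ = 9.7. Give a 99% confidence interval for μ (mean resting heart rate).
(58.23, 62.57)

z-interval (σ known):
z* = 2.576 for 99% confidence

Margin of error = z* · σ/√n = 2.576 · 9.7/√133 = 2.17

CI: (60.4 - 2.17, 60.4 + 2.17) = (58.23, 62.57)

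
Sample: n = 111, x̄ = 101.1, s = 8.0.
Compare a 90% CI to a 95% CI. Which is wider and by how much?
95% CI is wider by 0.49

df = 110
90% CI: t* = 1.659, (99.84, 102.36), width = 2 · t* · s/√n = 2.52
95% CI: t* = 1.982, (99.60, 102.60), width = 2 · t* · s/√n = 3.01

The 95% CI is wider by 3.01 - 2.52 = 0.49.
Higher confidence requires a wider interval.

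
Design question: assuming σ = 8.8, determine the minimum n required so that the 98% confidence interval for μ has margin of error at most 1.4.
n ≥ 214

For margin E ≤ 1.4:
n ≥ (z* · σ / E)²
n ≥ (2.326 · 8.8 / 1.4)²
n ≥ 213.76

Minimum n = 214 (rounding up)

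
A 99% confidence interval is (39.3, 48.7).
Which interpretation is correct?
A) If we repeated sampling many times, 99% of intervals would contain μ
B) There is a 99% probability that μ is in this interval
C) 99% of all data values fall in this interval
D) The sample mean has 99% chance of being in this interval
A

A) Correct — this is the frequentist long-run coverage interpretation.
B) Wrong — μ is fixed; the randomness lives in the interval, not in μ.
C) Wrong — a CI is about the parameter μ, not individual data values.
D) Wrong — x̄ is observed and sits in the interval by construction.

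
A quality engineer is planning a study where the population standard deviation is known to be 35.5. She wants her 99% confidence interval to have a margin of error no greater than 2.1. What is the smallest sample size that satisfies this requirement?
n ≥ 1897

For margin E ≤ 2.1:
n ≥ (z* · σ / E)²
n ≥ (2.576 · 35.5 / 2.1)²
n ≥ 1896.31

Minimum n = 1897 (rounding up)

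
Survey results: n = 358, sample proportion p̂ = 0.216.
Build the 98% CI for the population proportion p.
(0.165, 0.267)

Proportion CI:
SE = √(p̂(1-p̂)/n) = √(0.216 · 0.784 / 358) = 0.02175

z* = 2.326
Margin = z* · SE = 2.326 · 0.02175 = 0.0506

CI: 0.216 ± 0.0506 = (0.165, 0.267)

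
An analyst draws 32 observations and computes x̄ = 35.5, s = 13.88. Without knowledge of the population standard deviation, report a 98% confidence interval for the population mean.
(29.48, 41.52)

t-interval (σ unknown):
df = n - 1 = 31
t* = 2.453 for 98% confidence

Margin of error = t* · s/√n = 2.453 · 13.88/√32 = 6.02

CI: (29.48, 41.52)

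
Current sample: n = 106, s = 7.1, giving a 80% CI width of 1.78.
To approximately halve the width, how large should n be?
n ≈ 424

CI width ∝ 1/√n
To reduce width by factor 2, need √n to grow by 2 → need 2² = 4 times as many samples.

Current: n = 106, width = 1.78
New: n = 424, width ≈ 0.89

Width reduced by factor of 1.78/0.89 = 2.00.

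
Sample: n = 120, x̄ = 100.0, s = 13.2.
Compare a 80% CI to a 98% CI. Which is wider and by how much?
98% CI is wider by 2.57

df = 119
80% CI: t* = 1.289, (98.45, 101.55), width = 2 · t* · s/√n = 3.11
98% CI: t* = 2.358, (97.16, 102.84), width = 2 · t* · s/√n = 5.68

The 98% CI is wider by 5.68 - 3.11 = 2.57.
Higher confidence requires a wider interval.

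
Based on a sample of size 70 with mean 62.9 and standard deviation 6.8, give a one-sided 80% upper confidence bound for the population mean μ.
μ ≤ 63.59

Upper bound (one-sided):
t* = 0.847 (one-sided for 80%)
Upper bound = x̄ + t* · s/√n = 62.9 + 0.847 · 6.8/√70 = 63.59

We are 80% confident that μ ≤ 63.59.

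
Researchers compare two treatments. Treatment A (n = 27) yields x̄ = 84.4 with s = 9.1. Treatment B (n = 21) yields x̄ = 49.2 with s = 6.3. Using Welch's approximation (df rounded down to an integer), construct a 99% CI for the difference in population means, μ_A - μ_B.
(29.21, 41.19)

Difference: x̄₁ - x̄₂ = 35.20
SE = √(s₁²/n₁ + s₂²/n₂) = √(9.1²/27 + 6.3²/21) = 2.2264
df = 45.47 → 45 (Welch–Satterthwaite, rounded down)
t* = 2.690

CI: 35.20 ± 2.690 · 2.2264 = 35.20 ± 5.99 = (29.21, 41.19)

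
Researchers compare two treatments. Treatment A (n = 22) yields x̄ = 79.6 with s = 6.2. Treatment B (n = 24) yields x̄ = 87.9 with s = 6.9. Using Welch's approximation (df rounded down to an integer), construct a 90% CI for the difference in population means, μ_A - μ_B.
(-11.55, -5.05)

Difference: x̄₁ - x̄₂ = -8.30
SE = √(s₁²/n₁ + s₂²/n₂) = √(6.2²/22 + 6.9²/24) = 1.9316
df = 43.99 → 43 (Welch–Satterthwaite, rounded down)
t* = 1.681

CI: -8.30 ± 1.681 · 1.9316 = -8.30 ± 3.25 = (-11.55, -5.05)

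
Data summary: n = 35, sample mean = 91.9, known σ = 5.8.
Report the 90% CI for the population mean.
(90.29, 93.51)

z-interval (σ known):
z* = 1.645 for 90% confidence

Margin of error = z* · σ/√n = 1.645 · 5.8/√35 = 1.61

CI: (91.9 - 1.61, 91.9 + 1.61) = (90.29, 93.51)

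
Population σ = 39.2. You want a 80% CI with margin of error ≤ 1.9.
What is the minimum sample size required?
n ≥ 700

For margin E ≤ 1.9:
n ≥ (z* · σ / E)²
n ≥ (1.282 · 39.2 / 1.9)²
n ≥ 699.59

Minimum n = 700 (rounding up)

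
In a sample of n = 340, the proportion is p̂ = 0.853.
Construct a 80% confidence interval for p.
(0.828, 0.878)

Proportion CI:
SE = √(p̂(1-p̂)/n) = √(0.853 · 0.147 / 340) = 0.01920

z* = 1.282
Margin = z* · SE = 1.282 · 0.01920 = 0.0246

CI: 0.853 ± 0.0246 = (0.828, 0.878)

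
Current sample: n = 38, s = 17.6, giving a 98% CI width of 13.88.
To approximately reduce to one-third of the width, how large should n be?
n ≈ 342

CI width ∝ 1/√n
To reduce width by factor 3, need √n to grow by 3 → need 3² = 9 times as many samples.

Current: n = 38, width = 13.88
New: n = 342, width ≈ 4.45

Width reduced by factor of 13.88/4.45 = 3.12.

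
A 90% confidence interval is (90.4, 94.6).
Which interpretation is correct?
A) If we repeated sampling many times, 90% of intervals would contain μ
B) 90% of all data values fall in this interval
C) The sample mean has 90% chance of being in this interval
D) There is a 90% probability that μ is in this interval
A

A) Correct — this is the frequentist long-run coverage interpretation.
B) Wrong — a CI is about the parameter μ, not individual data values.
C) Wrong — x̄ is observed and sits in the interval by construction.
D) Wrong — μ is fixed; the randomness lives in the interval, not in μ.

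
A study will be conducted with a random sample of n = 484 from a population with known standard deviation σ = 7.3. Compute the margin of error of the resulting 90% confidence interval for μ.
Margin of error = 0.55

Margin of error = z* · σ/√n
= 1.645 · 7.3/√484
= 1.645 · 7.3/22.0000
= 0.55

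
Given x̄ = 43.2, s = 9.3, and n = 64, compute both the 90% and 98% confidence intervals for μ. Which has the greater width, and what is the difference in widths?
98% CI is wider by 1.67

df = 63
90% CI: t* = 1.669, (41.26, 45.14), width = 2 · t* · s/√n = 3.88
98% CI: t* = 2.387, (40.43, 45.97), width = 2 · t* · s/√n = 5.55

The 98% CI is wider by 5.55 - 3.88 = 1.67.
Higher confidence requires a wider interval.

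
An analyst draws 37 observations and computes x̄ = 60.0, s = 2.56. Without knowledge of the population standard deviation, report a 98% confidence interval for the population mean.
(58.98, 61.02)

t-interval (σ unknown):
df = n - 1 = 36
t* = 2.434 for 98% confidence

Margin of error = t* · s/√n = 2.434 · 2.56/√37 = 1.02

CI: (58.98, 61.02)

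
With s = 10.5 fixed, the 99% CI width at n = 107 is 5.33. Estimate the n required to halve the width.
n ≈ 428

CI width ∝ 1/√n
To reduce width by factor 2, need √n to grow by 2 → need 2² = 4 times as many samples.

Current: n = 107, width = 5.33
New: n = 428, width ≈ 2.63

Width reduced by factor of 5.33/2.63 = 2.03.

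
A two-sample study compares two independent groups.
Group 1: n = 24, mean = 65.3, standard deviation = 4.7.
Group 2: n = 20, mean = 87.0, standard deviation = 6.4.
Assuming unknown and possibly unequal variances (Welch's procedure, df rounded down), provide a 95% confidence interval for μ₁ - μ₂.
(-25.20, -18.20)

Difference: x̄₁ - x̄₂ = -21.70
SE = √(s₁²/n₁ + s₂²/n₂) = √(4.7²/24 + 6.4²/20) = 1.7229
df = 34.21 → 34 (Welch–Satterthwaite, rounded down)
t* = 2.032

CI: -21.70 ± 2.032 · 1.7229 = -21.70 ± 3.50 = (-25.20, -18.20)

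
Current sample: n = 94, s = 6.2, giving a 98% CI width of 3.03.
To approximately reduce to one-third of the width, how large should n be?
n ≈ 846

CI width ∝ 1/√n
To reduce width by factor 3, need √n to grow by 3 → need 3² = 9 times as many samples.

Current: n = 94, width = 3.03
New: n = 846, width ≈ 0.99

Width reduced by factor of 3.03/0.99 = 3.06.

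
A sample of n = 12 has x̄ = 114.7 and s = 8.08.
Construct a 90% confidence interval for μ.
(110.51, 118.89)

t-interval (σ unknown):
df = n - 1 = 11
t* = 1.796 for 90% confidence

Margin of error = t* · s/√n = 1.796 · 8.08/√12 = 4.19

CI: (110.51, 118.89)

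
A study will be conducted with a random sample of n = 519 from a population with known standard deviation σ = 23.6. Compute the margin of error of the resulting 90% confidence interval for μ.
Margin of error = 1.70

Margin of error = z* · σ/√n
= 1.645 · 23.6/√519
= 1.645 · 23.6/22.7816
= 1.70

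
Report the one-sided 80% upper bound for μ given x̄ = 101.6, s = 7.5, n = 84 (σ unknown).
μ ≤ 102.29

Upper bound (one-sided):
t* = 0.846 (one-sided for 80%)
Upper bound = x̄ + t* · s/√n = 101.6 + 0.846 · 7.5/√84 = 102.29

We are 80% confident that μ ≤ 102.29.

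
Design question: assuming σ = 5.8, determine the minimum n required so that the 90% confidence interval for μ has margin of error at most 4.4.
n ≥ 5

For margin E ≤ 4.4:
n ≥ (z* · σ / E)²
n ≥ (1.645 · 5.8 / 4.4)²
n ≥ 4.70

Minimum n = 5 (rounding up)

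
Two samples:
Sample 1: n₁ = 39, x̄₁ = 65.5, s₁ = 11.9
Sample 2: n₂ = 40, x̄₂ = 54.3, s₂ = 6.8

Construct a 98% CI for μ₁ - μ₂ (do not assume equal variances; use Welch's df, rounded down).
(5.97, 16.43)

Difference: x̄₁ - x̄₂ = 11.20
SE = √(s₁²/n₁ + s₂²/n₂) = √(11.9²/39 + 6.8²/40) = 2.1879
df = 60.11 → 60 (Welch–Satterthwaite, rounded down)
t* = 2.390

CI: 11.20 ± 2.390 · 2.1879 = 11.20 ± 5.23 = (5.97, 16.43)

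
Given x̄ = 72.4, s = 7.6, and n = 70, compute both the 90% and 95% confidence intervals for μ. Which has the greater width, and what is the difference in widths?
95% CI is wider by 0.59

df = 69
90% CI: t* = 1.667, (70.89, 73.91), width = 2 · t* · s/√n = 3.03
95% CI: t* = 1.995, (70.59, 74.21), width = 2 · t* · s/√n = 3.62

The 95% CI is wider by 3.62 - 3.03 = 0.59.
Higher confidence requires a wider interval.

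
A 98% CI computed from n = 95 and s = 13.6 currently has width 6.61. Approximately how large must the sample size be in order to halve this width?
n ≈ 380

CI width ∝ 1/√n
To reduce width by factor 2, need √n to grow by 2 → need 2² = 4 times as many samples.

Current: n = 95, width = 6.61
New: n = 380, width ≈ 3.26

Width reduced by factor of 6.61/3.26 = 2.03.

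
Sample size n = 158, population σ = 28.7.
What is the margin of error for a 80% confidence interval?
Margin of error = 2.93

Margin of error = z* · σ/√n
= 1.282 · 28.7/√158
= 1.282 · 28.7/12.5698
= 2.93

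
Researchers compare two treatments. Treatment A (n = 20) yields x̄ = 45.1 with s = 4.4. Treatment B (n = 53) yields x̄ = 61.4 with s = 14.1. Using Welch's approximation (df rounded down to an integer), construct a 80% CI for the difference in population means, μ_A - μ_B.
(-19.11, -13.49)

Difference: x̄₁ - x̄₂ = -16.30
SE = √(s₁²/n₁ + s₂²/n₂) = √(4.4²/20 + 14.1²/53) = 2.1724
df = 69.61 → 69 (Welch–Satterthwaite, rounded down)
t* = 1.294

CI: -16.30 ± 1.294 · 2.1724 = -16.30 ± 2.81 = (-19.11, -13.49)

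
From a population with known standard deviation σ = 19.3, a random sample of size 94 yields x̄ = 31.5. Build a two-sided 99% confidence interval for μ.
(26.37, 36.63)

z-interval (σ known):
z* = 2.576 for 99% confidence

Margin of error = z* · σ/√n = 2.576 · 19.3/√94 = 5.13

CI: (31.5 - 5.13, 31.5 + 5.13) = (26.37, 36.63)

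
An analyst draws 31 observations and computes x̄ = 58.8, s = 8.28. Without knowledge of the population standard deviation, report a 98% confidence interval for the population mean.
(55.15, 62.45)

t-interval (σ unknown):
df = n - 1 = 30
t* = 2.457 for 98% confidence

Margin of error = t* · s/√n = 2.457 · 8.28/√31 = 3.65

CI: (55.15, 62.45)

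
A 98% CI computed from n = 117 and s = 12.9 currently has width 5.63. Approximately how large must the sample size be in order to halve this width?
n ≈ 468

CI width ∝ 1/√n
To reduce width by factor 2, need √n to grow by 2 → need 2² = 4 times as many samples.

Current: n = 117, width = 5.63
New: n = 468, width ≈ 2.78

Width reduced by factor of 5.63/2.78 = 2.03.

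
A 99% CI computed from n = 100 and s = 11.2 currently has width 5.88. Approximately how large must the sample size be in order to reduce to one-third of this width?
n ≈ 900

CI width ∝ 1/√n
To reduce width by factor 3, need √n to grow by 3 → need 3² = 9 times as many samples.

Current: n = 100, width = 5.88
New: n = 900, width ≈ 1.93

Width reduced by factor of 5.88/1.93 = 3.05.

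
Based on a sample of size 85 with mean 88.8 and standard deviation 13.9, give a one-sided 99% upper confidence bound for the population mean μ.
μ ≤ 92.38

Upper bound (one-sided):
t* = 2.372 (one-sided for 99%)
Upper bound = x̄ + t* · s/√n = 88.8 + 2.372 · 13.9/√85 = 92.38

We are 99% confident that μ ≤ 92.38.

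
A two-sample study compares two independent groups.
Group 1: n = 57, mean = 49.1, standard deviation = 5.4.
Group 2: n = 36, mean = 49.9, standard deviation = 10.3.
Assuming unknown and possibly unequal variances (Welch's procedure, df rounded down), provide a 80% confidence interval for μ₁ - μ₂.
(-3.22, 1.62)

Difference: x̄₁ - x̄₂ = -0.80
SE = √(s₁²/n₁ + s₂²/n₂) = √(5.4²/57 + 10.3²/36) = 1.8597
df = 47.32 → 47 (Welch–Satterthwaite, rounded down)
t* = 1.300

CI: -0.80 ± 1.300 · 1.8597 = -0.80 ± 2.42 = (-3.22, 1.62)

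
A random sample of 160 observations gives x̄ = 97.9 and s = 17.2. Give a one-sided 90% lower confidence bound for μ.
μ ≥ 96.15

Lower bound (one-sided):
t* = 1.287 (one-sided for 90%)
Lower bound = x̄ - t* · s/√n = 97.9 - 1.287 · 17.2/√160 = 96.15

We are 90% confident that μ ≥ 96.15.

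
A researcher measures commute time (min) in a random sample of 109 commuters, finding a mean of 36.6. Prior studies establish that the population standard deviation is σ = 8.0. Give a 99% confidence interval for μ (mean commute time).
(34.63, 38.57)

z-interval (σ known):
z* = 2.576 for 99% confidence

Margin of error = z* · σ/√n = 2.576 · 8.0/√109 = 1.97

CI: (36.6 - 1.97, 36.6 + 1.97) = (34.63, 38.57)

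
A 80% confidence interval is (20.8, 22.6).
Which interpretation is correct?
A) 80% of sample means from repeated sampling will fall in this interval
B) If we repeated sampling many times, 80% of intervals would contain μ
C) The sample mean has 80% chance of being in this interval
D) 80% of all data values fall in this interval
B

A) Wrong — coverage applies to intervals containing μ, not to future x̄ values.
B) Correct — this is the frequentist long-run coverage interpretation.
C) Wrong — x̄ is observed and sits in the interval by construction.
D) Wrong — a CI is about the parameter μ, not individual data values.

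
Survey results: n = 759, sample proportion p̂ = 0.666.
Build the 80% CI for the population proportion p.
(0.644, 0.688)

Proportion CI:
SE = √(p̂(1-p̂)/n) = √(0.666 · 0.334 / 759) = 0.01712

z* = 1.282
Margin = z* · SE = 1.282 · 0.01712 = 0.0219

CI: 0.666 ± 0.0219 = (0.644, 0.688)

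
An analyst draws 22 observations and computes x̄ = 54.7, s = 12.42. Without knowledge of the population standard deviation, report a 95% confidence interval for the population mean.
(49.19, 60.21)

t-interval (σ unknown):
df = n - 1 = 21
t* = 2.080 for 95% confidence

Margin of error = t* · s/√n = 2.080 · 12.42/√22 = 5.51

CI: (49.19, 60.21)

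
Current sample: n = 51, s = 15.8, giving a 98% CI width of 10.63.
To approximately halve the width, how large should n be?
n ≈ 204

CI width ∝ 1/√n
To reduce width by factor 2, need √n to grow by 2 → need 2² = 4 times as many samples.

Current: n = 51, width = 10.63
New: n = 204, width ≈ 5.19

Width reduced by factor of 10.63/5.19 = 2.05.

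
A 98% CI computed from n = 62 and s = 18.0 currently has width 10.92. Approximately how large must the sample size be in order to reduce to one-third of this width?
n ≈ 558

CI width ∝ 1/√n
To reduce width by factor 3, need √n to grow by 3 → need 3² = 9 times as many samples.

Current: n = 62, width = 10.92
New: n = 558, width ≈ 3.56

Width reduced by factor of 10.92/3.56 = 3.07.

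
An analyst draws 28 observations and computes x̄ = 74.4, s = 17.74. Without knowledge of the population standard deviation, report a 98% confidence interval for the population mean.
(66.11, 82.69)

t-interval (σ unknown):
df = n - 1 = 27
t* = 2.473 for 98% confidence

Margin of error = t* · s/√n = 2.473 · 17.74/√28 = 8.29

CI: (66.11, 82.69)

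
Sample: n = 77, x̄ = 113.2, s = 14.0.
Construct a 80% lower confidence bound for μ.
μ ≥ 111.85

Lower bound (one-sided):
t* = 0.846 (one-sided for 80%)
Lower bound = x̄ - t* · s/√n = 113.2 - 0.846 · 14.0/√77 = 111.85

We are 80% confident that μ ≥ 111.85.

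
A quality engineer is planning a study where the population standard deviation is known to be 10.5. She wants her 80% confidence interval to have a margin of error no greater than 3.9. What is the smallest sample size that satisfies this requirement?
n ≥ 12

For margin E ≤ 3.9:
n ≥ (z* · σ / E)²
n ≥ (1.282 · 10.5 / 3.9)²
n ≥ 11.91

Minimum n = 12 (rounding up)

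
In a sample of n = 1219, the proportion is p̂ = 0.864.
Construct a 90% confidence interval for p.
(0.848, 0.880)

Proportion CI:
SE = √(p̂(1-p̂)/n) = √(0.864 · 0.136 / 1219) = 0.00982

z* = 1.645
Margin = z* · SE = 1.645 · 0.00982 = 0.0162

CI: 0.864 ± 0.0162 = (0.848, 0.880)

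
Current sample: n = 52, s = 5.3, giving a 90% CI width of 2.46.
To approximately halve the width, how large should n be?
n ≈ 208

CI width ∝ 1/√n
To reduce width by factor 2, need √n to grow by 2 → need 2² = 4 times as many samples.

Current: n = 52, width = 2.46
New: n = 208, width ≈ 1.21

Width reduced by factor of 2.46/1.21 = 2.03.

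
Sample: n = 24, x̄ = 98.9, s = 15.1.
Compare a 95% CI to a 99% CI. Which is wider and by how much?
99% CI is wider by 4.55

df = 23
95% CI: t* = 2.069, (92.52, 105.28), width = 2 · t* · s/√n = 12.75
99% CI: t* = 2.807, (90.25, 107.55), width = 2 · t* · s/√n = 17.30

The 99% CI is wider by 17.30 - 12.75 = 4.55.
Higher confidence requires a wider interval.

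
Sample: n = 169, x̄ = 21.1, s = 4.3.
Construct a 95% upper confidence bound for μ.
μ ≤ 21.65

Upper bound (one-sided):
t* = 1.654 (one-sided for 95%)
Upper bound = x̄ + t* · s/√n = 21.1 + 1.654 · 4.3/√169 = 21.65

We are 95% confident that μ ≤ 21.65.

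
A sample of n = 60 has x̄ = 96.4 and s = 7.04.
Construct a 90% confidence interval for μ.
(94.88, 97.92)

t-interval (σ unknown):
df = n - 1 = 59
t* = 1.671 for 90% confidence

Margin of error = t* · s/√n = 1.671 · 7.04/√60 = 1.52

CI: (94.88, 97.92)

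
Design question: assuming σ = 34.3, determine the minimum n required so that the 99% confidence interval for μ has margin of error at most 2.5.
n ≥ 1250

For margin E ≤ 2.5:
n ≥ (z* · σ / E)²
n ≥ (2.576 · 34.3 / 2.5)²
n ≥ 1249.11

Minimum n = 1250 (rounding up)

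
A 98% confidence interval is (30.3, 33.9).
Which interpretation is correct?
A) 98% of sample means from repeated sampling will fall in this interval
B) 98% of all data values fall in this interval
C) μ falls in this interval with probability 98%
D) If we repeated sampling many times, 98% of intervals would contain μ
D

A) Wrong — coverage applies to intervals containing μ, not to future x̄ values.
B) Wrong — a CI is about the parameter μ, not individual data values.
C) Wrong — μ is fixed; the randomness lives in the interval, not in μ.
D) Correct — this is the frequentist long-run coverage interpretation.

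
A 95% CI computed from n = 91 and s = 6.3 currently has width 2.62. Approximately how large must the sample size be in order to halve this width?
n ≈ 364

CI width ∝ 1/√n
To reduce width by factor 2, need √n to grow by 2 → need 2² = 4 times as many samples.

Current: n = 91, width = 2.62
New: n = 364, width ≈ 1.30

Width reduced by factor of 2.62/1.30 = 2.02.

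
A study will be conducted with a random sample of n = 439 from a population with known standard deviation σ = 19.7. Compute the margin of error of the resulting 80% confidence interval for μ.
Margin of error = 1.21

Margin of error = z* · σ/√n
= 1.282 · 19.7/√439
= 1.282 · 19.7/20.9523
= 1.21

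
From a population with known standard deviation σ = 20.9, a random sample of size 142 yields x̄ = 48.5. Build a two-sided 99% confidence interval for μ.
(43.98, 53.02)

z-interval (σ known):
z* = 2.576 for 99% confidence

Margin of error = z* · σ/√n = 2.576 · 20.9/√142 = 4.52

CI: (48.5 - 4.52, 48.5 + 4.52) = (43.98, 53.02)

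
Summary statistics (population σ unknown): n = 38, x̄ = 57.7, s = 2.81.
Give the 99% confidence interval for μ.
(56.46, 58.94)

t-interval (σ unknown):
df = n - 1 = 37
t* = 2.715 for 99% confidence

Margin of error = t* · s/√n = 2.715 · 2.81/√38 = 1.24

CI: (56.46, 58.94)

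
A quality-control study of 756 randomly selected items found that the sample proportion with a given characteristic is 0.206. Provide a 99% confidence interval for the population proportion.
(0.168, 0.244)

Proportion CI:
SE = √(p̂(1-p̂)/n) = √(0.206 · 0.794 / 756) = 0.01471

z* = 2.576
Margin = z* · SE = 2.576 · 0.01471 = 0.0379

CI: 0.206 ± 0.0379 = (0.168, 0.244)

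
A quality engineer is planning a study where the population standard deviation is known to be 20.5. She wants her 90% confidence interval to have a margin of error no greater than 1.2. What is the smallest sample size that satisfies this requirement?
n ≥ 790

For margin E ≤ 1.2:
n ≥ (z* · σ / E)²
n ≥ (1.645 · 20.5 / 1.2)²
n ≥ 789.73

Minimum n = 790 (rounding up)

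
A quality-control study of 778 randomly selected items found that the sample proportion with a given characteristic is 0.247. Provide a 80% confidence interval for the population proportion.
(0.227, 0.267)

Proportion CI:
SE = √(p̂(1-p̂)/n) = √(0.247 · 0.753 / 778) = 0.01546

z* = 1.282
Margin = z* · SE = 1.282 · 0.01546 = 0.0198

CI: 0.247 ± 0.0198 = (0.227, 0.267)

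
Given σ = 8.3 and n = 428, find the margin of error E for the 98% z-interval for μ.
Margin of error = 0.93

Margin of error = z* · σ/√n
= 2.326 · 8.3/√428
= 2.326 · 8.3/20.6882
= 0.93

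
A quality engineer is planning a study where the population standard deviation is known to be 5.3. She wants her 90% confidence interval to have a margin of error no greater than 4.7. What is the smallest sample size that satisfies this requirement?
n ≥ 4

For margin E ≤ 4.7:
n ≥ (z* · σ / E)²
n ≥ (1.645 · 5.3 / 4.7)²
n ≥ 3.44

Minimum n = 4 (rounding up)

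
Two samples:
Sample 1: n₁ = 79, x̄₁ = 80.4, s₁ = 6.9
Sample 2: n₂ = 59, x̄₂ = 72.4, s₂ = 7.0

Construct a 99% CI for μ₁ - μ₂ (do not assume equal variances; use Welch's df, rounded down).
(4.87, 11.13)

Difference: x̄₁ - x̄₂ = 8.00
SE = √(s₁²/n₁ + s₂²/n₂) = √(6.9²/79 + 7.0²/59) = 1.1971
df = 124.12 → 124 (Welch–Satterthwaite, rounded down)
t* = 2.616

CI: 8.00 ± 2.616 · 1.1971 = 8.00 ± 3.13 = (4.87, 11.13)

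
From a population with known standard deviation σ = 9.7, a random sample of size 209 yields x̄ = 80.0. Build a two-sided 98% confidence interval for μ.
(78.44, 81.56)

z-interval (σ known):
z* = 2.326 for 98% confidence

Margin of error = z* · σ/√n = 2.326 · 9.7/√209 = 1.56

CI: (80.0 - 1.56, 80.0 + 1.56) = (78.44, 81.56)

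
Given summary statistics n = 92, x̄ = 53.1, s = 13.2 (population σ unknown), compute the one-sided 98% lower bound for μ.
μ ≥ 50.23

Lower bound (one-sided):
t* = 2.084 (one-sided for 98%)
Lower bound = x̄ - t* · s/√n = 53.1 - 2.084 · 13.2/√92 = 50.23

We are 98% confident that μ ≥ 50.23.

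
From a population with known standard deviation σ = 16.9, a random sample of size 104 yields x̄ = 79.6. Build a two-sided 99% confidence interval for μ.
(75.33, 83.87)

z-interval (σ known):
z* = 2.576 for 99% confidence

Margin of error = z* · σ/√n = 2.576 · 16.9/√104 = 4.27

CI: (79.6 - 4.27, 79.6 + 4.27) = (75.33, 83.87)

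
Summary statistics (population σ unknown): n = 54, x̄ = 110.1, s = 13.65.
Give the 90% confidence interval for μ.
(106.99, 113.21)

t-interval (σ unknown):
df = n - 1 = 53
t* = 1.674 for 90% confidence

Margin of error = t* · s/√n = 1.674 · 13.65/√54 = 3.11

CI: (106.99, 113.21)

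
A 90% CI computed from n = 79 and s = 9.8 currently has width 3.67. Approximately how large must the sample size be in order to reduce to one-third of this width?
n ≈ 711

CI width ∝ 1/√n
To reduce width by factor 3, need √n to grow by 3 → need 3² = 9 times as many samples.

Current: n = 79, width = 3.67
New: n = 711, width ≈ 1.21

Width reduced by factor of 3.67/1.21 = 3.03.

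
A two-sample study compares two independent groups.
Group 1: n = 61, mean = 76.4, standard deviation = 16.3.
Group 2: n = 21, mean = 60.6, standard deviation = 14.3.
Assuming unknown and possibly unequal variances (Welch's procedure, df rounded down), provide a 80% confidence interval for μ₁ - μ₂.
(10.90, 20.70)

Difference: x̄₁ - x̄₂ = 15.80
SE = √(s₁²/n₁ + s₂²/n₂) = √(16.3²/61 + 14.3²/21) = 3.7541
df = 39.27 → 39 (Welch–Satterthwaite, rounded down)
t* = 1.304

CI: 15.80 ± 1.304 · 3.7541 = 15.80 ± 4.90 = (10.90, 20.70)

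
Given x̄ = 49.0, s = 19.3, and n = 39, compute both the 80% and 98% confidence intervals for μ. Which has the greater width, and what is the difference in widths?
98% CI is wider by 6.95

df = 38
80% CI: t* = 1.304, (44.97, 53.03), width = 2 · t* · s/√n = 8.06
98% CI: t* = 2.429, (41.49, 56.51), width = 2 · t* · s/√n = 15.01

The 98% CI is wider by 15.01 - 8.06 = 6.95.
Higher confidence requires a wider interval.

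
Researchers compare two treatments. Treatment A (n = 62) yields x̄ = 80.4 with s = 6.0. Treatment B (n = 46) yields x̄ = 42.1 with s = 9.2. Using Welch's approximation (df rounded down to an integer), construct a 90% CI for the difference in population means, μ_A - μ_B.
(35.71, 40.89)

Difference: x̄₁ - x̄₂ = 38.30
SE = √(s₁²/n₁ + s₂²/n₂) = √(6.0²/62 + 9.2²/46) = 1.5558
df = 72.55 → 72 (Welch–Satterthwaite, rounded down)
t* = 1.666

CI: 38.30 ± 1.666 · 1.5558 = 38.30 ± 2.59 = (35.71, 40.89)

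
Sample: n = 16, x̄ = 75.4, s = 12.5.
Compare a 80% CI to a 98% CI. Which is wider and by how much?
98% CI is wider by 7.88

df = 15
80% CI: t* = 1.341, (71.21, 79.59), width = 2 · t* · s/√n = 8.38
98% CI: t* = 2.602, (67.27, 83.53), width = 2 · t* · s/√n = 16.26

The 98% CI is wider by 16.26 - 8.38 = 7.88.
Higher confidence requires a wider interval.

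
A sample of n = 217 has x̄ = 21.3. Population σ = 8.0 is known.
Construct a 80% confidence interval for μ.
(20.60, 22.00)

z-interval (σ known):
z* = 1.282 for 80% confidence

Margin of error = z* · σ/√n = 1.282 · 8.0/√217 = 0.70

CI: (21.3 - 0.70, 21.3 + 0.70) = (20.60, 22.00)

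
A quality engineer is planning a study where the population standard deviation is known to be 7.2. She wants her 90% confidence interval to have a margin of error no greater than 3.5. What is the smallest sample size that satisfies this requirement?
n ≥ 12

For margin E ≤ 3.5:
n ≥ (z* · σ / E)²
n ≥ (1.645 · 7.2 / 3.5)²
n ≥ 11.45

Minimum n = 12 (rounding up)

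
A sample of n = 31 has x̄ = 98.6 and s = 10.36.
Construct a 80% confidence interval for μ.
(96.16, 101.04)

t-interval (σ unknown):
df = n - 1 = 30
t* = 1.310 for 80% confidence

Margin of error = t* · s/√n = 1.310 · 10.36/√31 = 2.44

CI: (96.16, 101.04)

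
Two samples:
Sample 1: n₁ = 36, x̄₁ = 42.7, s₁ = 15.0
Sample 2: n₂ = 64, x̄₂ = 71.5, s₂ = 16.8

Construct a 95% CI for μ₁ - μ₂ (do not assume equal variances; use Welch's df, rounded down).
(-35.30, -22.30)

Difference: x̄₁ - x̄₂ = -28.80
SE = √(s₁²/n₁ + s₂²/n₂) = √(15.0²/36 + 16.8²/64) = 3.2650
df = 79.76 → 79 (Welch–Satterthwaite, rounded down)
t* = 1.990

CI: -28.80 ± 1.990 · 3.2650 = -28.80 ± 6.50 = (-35.30, -22.30)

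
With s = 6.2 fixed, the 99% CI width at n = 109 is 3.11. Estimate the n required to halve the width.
n ≈ 436

CI width ∝ 1/√n
To reduce width by factor 2, need √n to grow by 2 → need 2² = 4 times as many samples.

Current: n = 109, width = 3.11
New: n = 436, width ≈ 1.54

Width reduced by factor of 3.11/1.54 = 2.02.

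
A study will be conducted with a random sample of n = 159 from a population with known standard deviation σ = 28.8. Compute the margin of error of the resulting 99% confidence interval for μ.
Margin of error = 5.88

Margin of error = z* · σ/√n
= 2.576 · 28.8/√159
= 2.576 · 28.8/12.6095
= 5.88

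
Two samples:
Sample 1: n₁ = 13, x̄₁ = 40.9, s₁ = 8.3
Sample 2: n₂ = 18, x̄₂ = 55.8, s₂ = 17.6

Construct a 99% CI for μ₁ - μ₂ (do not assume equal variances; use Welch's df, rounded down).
(-28.12, -1.68)

Difference: x̄₁ - x̄₂ = -14.90
SE = √(s₁²/n₁ + s₂²/n₂) = √(8.3²/13 + 17.6²/18) = 4.7443
df = 25.64 → 25 (Welch–Satterthwaite, rounded down)
t* = 2.787

CI: -14.90 ± 2.787 · 4.7443 = -14.90 ± 13.22 = (-28.12, -1.68)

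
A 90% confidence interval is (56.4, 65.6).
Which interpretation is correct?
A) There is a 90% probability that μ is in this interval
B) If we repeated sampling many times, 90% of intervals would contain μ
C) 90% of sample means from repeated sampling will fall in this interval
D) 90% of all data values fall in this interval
B

A) Wrong — μ is fixed; the randomness lives in the interval, not in μ.
B) Correct — this is the frequentist long-run coverage interpretation.
C) Wrong — coverage applies to intervals containing μ, not to future x̄ values.
D) Wrong — a CI is about the parameter μ, not individual data values.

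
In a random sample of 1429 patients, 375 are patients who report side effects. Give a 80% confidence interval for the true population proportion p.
(0.248, 0.277)

Proportion CI:
p̂ = 375/1429 = 0.26242
SE = √(p̂(1-p̂)/n) = √(0.26242 · 0.73758 / 1429) = 0.01164

z* = 1.282
Margin = z* · SE = 1.282 · 0.01164 = 0.0149

CI: 0.26242 ± 0.0149 = (0.248, 0.277)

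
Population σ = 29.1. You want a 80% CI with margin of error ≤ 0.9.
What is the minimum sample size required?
n ≥ 1719

For margin E ≤ 0.9:
n ≥ (z* · σ / E)²
n ≥ (1.282 · 29.1 / 0.9)²
n ≥ 1718.21

Minimum n = 1719 (rounding up)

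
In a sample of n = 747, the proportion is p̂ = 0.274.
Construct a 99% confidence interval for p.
(0.232, 0.316)

Proportion CI:
SE = √(p̂(1-p̂)/n) = √(0.274 · 0.726 / 747) = 0.01632

z* = 2.576
Margin = z* · SE = 2.576 · 0.01632 = 0.0420

CI: 0.274 ± 0.0420 = (0.232, 0.316)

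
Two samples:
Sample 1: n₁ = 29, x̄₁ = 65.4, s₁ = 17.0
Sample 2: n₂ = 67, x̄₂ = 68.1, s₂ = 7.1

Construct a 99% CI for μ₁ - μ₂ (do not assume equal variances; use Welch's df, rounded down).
(-11.66, 6.26)

Difference: x̄₁ - x̄₂ = -2.70
SE = √(s₁²/n₁ + s₂²/n₂) = √(17.0²/29 + 7.1²/67) = 3.2738
df = 32.31 → 32 (Welch–Satterthwaite, rounded down)
t* = 2.738

CI: -2.70 ± 2.738 · 3.2738 = -2.70 ± 8.96 = (-11.66, 6.26)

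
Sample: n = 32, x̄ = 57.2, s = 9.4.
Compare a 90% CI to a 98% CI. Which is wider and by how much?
98% CI is wider by 2.51

df = 31
90% CI: t* = 1.696, (54.38, 60.02), width = 2 · t* · s/√n = 5.64
98% CI: t* = 2.453, (53.12, 61.28), width = 2 · t* · s/√n = 8.15

The 98% CI is wider by 8.15 - 5.64 = 2.51.
Higher confidence requires a wider interval.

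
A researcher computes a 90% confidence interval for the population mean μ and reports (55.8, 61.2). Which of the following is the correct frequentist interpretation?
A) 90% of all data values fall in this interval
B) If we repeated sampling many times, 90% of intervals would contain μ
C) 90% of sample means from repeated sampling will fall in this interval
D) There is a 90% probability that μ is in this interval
B

A) Wrong — a CI is about the parameter μ, not individual data values.
B) Correct — this is the frequentist long-run coverage interpretation.
C) Wrong — coverage applies to intervals containing μ, not to future x̄ values.
D) Wrong — μ is fixed; the randomness lives in the interval, not in μ.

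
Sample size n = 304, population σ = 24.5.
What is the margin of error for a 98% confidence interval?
Margin of error = 3.27

Margin of error = z* · σ/√n
= 2.326 · 24.5/√304
= 2.326 · 24.5/17.4356
= 3.27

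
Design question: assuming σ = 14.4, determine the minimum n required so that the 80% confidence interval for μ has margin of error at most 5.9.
n ≥ 10

For margin E ≤ 5.9:
n ≥ (z* · σ / E)²
n ≥ (1.282 · 14.4 / 5.9)²
n ≥ 9.79

Minimum n = 10 (rounding up)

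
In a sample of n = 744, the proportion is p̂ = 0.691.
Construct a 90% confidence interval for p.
(0.663, 0.719)

Proportion CI:
SE = √(p̂(1-p̂)/n) = √(0.691 · 0.309 / 744) = 0.01694

z* = 1.645
Margin = z* · SE = 1.645 · 0.01694 = 0.0279

CI: 0.691 ± 0.0279 = (0.663, 0.719)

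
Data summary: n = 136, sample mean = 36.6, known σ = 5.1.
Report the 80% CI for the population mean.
(36.04, 37.16)

z-interval (σ known):
z* = 1.282 for 80% confidence

Margin of error = z* · σ/√n = 1.282 · 5.1/√136 = 0.56

CI: (36.6 - 0.56, 36.6 + 0.56) = (36.04, 37.16)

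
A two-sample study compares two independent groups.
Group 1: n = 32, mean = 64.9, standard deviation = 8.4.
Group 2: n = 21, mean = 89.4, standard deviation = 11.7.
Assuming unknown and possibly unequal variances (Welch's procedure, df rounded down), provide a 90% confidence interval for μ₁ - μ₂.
(-29.50, -19.50)

Difference: x̄₁ - x̄₂ = -24.50
SE = √(s₁²/n₁ + s₂²/n₂) = √(8.4²/32 + 11.7²/21) = 2.9536
df = 33.36 → 33 (Welch–Satterthwaite, rounded down)
t* = 1.692

CI: -24.50 ± 1.692 · 2.9536 = -24.50 ± 5.00 = (-29.50, -19.50)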